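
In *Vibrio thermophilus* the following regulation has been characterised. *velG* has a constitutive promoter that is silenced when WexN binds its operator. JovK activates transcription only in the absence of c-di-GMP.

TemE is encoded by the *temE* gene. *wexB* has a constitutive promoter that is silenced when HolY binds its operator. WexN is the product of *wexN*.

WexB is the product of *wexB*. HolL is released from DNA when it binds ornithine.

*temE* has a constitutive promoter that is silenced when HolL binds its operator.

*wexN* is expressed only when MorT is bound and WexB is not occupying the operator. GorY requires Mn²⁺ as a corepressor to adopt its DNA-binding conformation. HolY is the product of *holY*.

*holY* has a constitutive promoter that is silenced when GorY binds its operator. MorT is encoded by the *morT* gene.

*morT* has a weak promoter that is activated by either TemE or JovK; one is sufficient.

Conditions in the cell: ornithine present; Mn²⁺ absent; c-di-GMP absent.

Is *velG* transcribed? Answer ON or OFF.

OFF

Ornithine is present, so HolL is inactive.
With no repressor bound, *temE* is transcribed.
So TemE is produced and active.
c-di-GMP is absent, so JovK is active.
Activator TemE is present, so *morT* is transcribed.
So MorT is produced and active.
Mn²⁺ is absent, so GorY is inactive.
With no repressor bound, *holY* is transcribed.
So HolY is produced and active.
With repressor HolY bound, *wexB* is not transcribed.
So WexB is not produced.
No repressor is bound and MorT is active, so *wexN* is transcribed.
So WexN is produced and active.
With repressor WexN bound, *velG* is not transcribed.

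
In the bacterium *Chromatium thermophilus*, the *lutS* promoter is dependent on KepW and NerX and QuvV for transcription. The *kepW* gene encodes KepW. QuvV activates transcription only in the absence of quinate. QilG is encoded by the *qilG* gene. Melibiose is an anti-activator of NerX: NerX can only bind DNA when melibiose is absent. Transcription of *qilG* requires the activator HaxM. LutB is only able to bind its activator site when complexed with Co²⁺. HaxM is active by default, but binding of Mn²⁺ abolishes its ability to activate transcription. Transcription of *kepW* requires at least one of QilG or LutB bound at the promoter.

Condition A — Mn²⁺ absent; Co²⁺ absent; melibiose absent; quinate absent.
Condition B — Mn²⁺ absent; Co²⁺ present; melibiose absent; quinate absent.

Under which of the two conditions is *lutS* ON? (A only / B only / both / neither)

Condition A:
Mn²⁺ is absent, so HaxM is active.
No repressor is bound and HaxM is active, so *qilG* is transcribed.
So QilG is produced and active.
Co²⁺ is absent, so LutB is inactive.
Activator QilG is present, so *kepW* is transcribed.
So KepW is produced and active.
Melibiose is absent, so NerX is active.
Quinate is absent, so QuvV is active.
No repressor is bound and KepW and NerX and QuvV are active, so *lutS* is transcribed.
→ *lutS* is ON in A.
Condition B:
Mn²⁺ is absent, so HaxM is active.
No repressor is bound and HaxM is active, so *qilG* is transcribed.
So QilG is produced and active.
Co²⁺ is present, so LutB is active.
Activator QilG is present, so *kepW* is transcribed.
So KepW is produced and active.
Melibiose is absent, so NerX is active.
Quinate is absent, so QuvV is active.
No repressor is bound and KepW and NerX and QuvV are active, so *lutS* is transcribed.
→ *lutS* is ON in B.

both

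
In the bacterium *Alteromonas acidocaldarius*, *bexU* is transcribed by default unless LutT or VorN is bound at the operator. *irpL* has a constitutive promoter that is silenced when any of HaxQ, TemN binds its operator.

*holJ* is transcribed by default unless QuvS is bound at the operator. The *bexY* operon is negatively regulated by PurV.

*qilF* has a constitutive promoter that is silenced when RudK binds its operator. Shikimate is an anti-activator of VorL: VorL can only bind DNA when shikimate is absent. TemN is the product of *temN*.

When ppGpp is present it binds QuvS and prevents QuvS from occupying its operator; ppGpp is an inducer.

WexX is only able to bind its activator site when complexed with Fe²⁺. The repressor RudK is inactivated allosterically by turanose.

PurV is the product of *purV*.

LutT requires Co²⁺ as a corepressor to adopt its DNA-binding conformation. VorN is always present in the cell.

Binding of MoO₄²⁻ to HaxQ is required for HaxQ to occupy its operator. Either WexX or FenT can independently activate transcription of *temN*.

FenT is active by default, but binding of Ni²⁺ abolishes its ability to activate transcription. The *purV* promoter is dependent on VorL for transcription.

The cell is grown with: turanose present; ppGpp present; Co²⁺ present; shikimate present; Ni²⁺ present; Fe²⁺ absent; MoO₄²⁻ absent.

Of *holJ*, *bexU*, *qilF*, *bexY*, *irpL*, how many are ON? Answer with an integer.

ppGpp is present, so QuvS is inactive.
With no repressor bound, *holJ* is transcribed.
→ *holJ* is ON.
Co²⁺ is present, so LutT is active.
VorN is produced constitutively and is active.
With repressor LutT bound, *bexU* is not transcribed.
→ *bexU* is OFF.
Turanose is present, so RudK is inactive.
With no repressor bound, *qilF* is transcribed.
→ *qilF* is ON.
Shikimate is present, so VorL is inactive.
Required activator VorL is absent, so *purV* is not transcribed.
So PurV is not produced.
With no repressor bound, *bexY* is transcribed.
→ *bexY* is ON.
MoO₄²⁻ is absent, so HaxQ is inactive.
Fe²⁺ is absent, so WexX is inactive.
Ni²⁺ is present, so FenT is inactive.
No activator is available at the *temN* promoter, so *temN* is not transcribed.
So TemN is not produced.
With no repressor bound, *irpL* is transcribed.
→ *irpL* is ON.
4 of the 5 genes are transcribed.

4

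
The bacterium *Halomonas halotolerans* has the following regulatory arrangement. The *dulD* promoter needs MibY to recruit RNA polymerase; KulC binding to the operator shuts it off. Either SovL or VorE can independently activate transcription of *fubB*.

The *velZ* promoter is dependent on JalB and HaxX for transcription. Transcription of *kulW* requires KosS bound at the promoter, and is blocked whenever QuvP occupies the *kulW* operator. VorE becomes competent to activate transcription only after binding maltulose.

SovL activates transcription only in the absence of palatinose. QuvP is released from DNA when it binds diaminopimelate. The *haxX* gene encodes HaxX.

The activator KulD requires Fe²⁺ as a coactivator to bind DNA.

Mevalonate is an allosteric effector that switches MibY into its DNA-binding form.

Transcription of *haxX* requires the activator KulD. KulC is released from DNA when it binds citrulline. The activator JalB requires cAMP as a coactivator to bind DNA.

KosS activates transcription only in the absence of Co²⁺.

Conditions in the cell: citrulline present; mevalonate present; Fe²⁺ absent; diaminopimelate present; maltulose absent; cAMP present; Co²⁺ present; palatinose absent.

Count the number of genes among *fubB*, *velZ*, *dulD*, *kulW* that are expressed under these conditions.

Palatinose is absent, so SovL is active.
Maltulose is absent, so VorE is inactive.
Activator SovL is present, so *fubB* is transcribed.
→ *fubB* is ON.
cAMP is present, so JalB is active.
Fe²⁺ is absent, so KulD is inactive.
Required activator KulD is absent, so *haxX* is not transcribed.
So HaxX is not produced.
Required activator HaxX is absent, so *velZ* is not transcribed.
→ *velZ* is OFF.
Citrulline is present, so KulC is inactive.
Mevalonate is present, so MibY is active.
No repressor is bound and MibY is active, so *dulD* is transcribed.
→ *dulD* is ON.
Co²⁺ is present, so KosS is inactive.
Diaminopimelate is present, so QuvP is inactive.
Required activator KosS is absent, so *kulW* is not transcribed.
→ *kulW* is OFF.
2 of the 4 genes are transcribed.

2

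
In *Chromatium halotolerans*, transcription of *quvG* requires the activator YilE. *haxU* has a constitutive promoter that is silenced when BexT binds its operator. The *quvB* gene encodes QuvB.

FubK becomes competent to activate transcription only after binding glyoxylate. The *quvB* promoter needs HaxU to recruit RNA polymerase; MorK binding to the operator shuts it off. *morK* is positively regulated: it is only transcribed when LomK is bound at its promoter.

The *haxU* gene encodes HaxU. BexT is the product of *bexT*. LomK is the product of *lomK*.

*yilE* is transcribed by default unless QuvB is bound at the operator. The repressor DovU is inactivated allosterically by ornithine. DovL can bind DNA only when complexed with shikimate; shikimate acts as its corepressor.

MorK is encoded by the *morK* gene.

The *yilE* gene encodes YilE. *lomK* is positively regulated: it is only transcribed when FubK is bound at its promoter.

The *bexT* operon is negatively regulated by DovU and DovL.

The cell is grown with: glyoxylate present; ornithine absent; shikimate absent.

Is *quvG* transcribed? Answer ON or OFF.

Ornithine is absent, so DovU is active.
Shikimate is absent, so DovL is inactive.
With repressor DovU bound, *bexT* is not transcribed.
So BexT is not produced.
With no repressor bound, *haxU* is transcribed.
So HaxU is produced and active.
Glyoxylate is present, so FubK is active.
No repressor is bound and FubK is active, so *lomK* is transcribed.
So LomK is produced and active.
No repressor is bound and LomK is active, so *morK* is transcribed.
So MorK is produced and active.
With repressor MorK bound, *quvB* is not transcribed.
So QuvB is not produced.
With no repressor bound, *yilE* is transcribed.
So YilE is produced and active.
No repressor is bound and YilE is active, so *quvG* is transcribed.

ON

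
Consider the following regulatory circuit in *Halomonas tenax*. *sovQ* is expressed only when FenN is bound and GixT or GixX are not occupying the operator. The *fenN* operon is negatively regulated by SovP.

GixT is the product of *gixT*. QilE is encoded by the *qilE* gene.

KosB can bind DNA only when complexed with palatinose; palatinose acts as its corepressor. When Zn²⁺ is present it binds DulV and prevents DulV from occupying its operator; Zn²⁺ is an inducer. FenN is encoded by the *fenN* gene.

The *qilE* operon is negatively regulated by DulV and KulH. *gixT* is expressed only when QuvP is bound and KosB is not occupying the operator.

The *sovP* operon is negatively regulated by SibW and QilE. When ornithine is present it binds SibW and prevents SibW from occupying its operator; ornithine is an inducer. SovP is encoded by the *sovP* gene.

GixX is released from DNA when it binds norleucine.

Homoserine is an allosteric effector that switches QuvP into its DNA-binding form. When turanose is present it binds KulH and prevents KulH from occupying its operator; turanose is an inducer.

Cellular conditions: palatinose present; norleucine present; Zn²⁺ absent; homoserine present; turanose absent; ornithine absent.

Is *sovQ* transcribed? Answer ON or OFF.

ON

Palatinose is present, so KosB is active.
Homoserine is present, so QuvP is active.
With repressor KosB bound, *gixT* is not transcribed.
So GixT is not produced.
Norleucine is present, so GixX is inactive.
Ornithine is absent, so SibW is active.
Zn²⁺ is absent, so DulV is active.
Turanose is absent, so KulH is active.
With repressor DulV bound, *qilE* is not transcribed.
So QilE is not produced.
With repressor SibW bound, *sovP* is not transcribed.
So SovP is not produced.
With no repressor bound, *fenN* is transcribed.
So FenN is produced and active.
No repressor is bound and FenN is active, so *sovQ* is transcribed.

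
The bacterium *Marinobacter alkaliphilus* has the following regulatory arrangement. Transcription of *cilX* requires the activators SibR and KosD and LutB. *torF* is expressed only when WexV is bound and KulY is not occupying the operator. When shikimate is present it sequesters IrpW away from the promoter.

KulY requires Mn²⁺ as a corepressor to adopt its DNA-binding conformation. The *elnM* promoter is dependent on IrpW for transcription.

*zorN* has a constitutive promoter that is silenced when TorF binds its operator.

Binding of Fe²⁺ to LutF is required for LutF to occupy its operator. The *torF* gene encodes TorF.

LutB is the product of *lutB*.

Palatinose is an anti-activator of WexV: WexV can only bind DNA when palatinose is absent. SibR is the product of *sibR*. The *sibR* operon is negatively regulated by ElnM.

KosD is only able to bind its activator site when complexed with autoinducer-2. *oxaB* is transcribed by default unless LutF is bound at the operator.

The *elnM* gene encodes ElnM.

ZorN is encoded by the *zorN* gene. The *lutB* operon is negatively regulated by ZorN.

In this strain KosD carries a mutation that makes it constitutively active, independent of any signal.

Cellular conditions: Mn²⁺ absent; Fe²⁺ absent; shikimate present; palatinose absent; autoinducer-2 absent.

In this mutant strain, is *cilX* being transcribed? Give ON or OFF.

Shikimate is present, so IrpW is inactive.
Required activator IrpW is absent, so *elnM* is not transcribed.
So ElnM is not produced.
With no repressor bound, *sibR* is transcribed.
So SibR is produced and active.
KosD is constitutively active in this strain.
Mn²⁺ is absent, so KulY is inactive.
Palatinose is absent, so WexV is active.
No repressor is bound and WexV is active, so *torF* is transcribed.
So TorF is produced and active.
With repressor TorF bound, *zorN* is not transcribed.
So ZorN is not produced.
With no repressor bound, *lutB* is transcribed.
So LutB is produced and active.
No repressor is bound and SibR and KosD and LutB are active, so *cilX* is transcribed.

ON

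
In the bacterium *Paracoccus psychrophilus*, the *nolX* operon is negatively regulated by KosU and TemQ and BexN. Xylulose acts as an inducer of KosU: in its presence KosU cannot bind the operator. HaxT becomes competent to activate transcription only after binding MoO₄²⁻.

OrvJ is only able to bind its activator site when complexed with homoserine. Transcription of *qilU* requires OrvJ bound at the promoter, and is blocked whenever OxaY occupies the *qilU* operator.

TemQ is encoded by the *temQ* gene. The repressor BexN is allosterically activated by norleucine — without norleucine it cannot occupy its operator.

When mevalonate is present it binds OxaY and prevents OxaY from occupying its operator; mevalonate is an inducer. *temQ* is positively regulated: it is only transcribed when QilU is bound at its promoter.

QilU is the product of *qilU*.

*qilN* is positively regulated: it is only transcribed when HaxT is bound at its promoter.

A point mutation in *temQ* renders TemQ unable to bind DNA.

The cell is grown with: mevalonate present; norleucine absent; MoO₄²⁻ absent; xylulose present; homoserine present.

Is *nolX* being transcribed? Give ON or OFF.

Xylulose is present, so KosU is inactive.
TemQ is non-functional in this strain, so it has no effect.
Norleucine is absent, so BexN is inactive.
With no repressor bound, *nolX* is transcribed.

ON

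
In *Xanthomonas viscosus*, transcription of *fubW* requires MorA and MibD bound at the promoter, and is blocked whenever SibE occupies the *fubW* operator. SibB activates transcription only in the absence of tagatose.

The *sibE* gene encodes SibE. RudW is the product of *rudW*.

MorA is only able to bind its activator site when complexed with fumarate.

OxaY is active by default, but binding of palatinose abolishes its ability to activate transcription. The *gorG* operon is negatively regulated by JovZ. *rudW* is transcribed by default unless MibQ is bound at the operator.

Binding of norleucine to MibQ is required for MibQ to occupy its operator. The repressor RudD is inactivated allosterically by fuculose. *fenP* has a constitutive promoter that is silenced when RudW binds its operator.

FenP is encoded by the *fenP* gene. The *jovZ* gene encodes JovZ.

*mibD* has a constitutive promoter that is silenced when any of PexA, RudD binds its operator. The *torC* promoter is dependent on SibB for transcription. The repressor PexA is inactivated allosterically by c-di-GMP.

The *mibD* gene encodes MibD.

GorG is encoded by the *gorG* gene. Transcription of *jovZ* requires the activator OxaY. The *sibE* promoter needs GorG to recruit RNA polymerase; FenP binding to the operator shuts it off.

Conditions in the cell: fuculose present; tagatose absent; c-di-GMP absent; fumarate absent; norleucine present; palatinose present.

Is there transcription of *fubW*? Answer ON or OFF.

OFF

Fumarate is absent, so MorA is inactive.
c-di-GMP is absent, so PexA is active.
Fuculose is present, so RudD is inactive.
With repressor PexA bound, *mibD* is not transcribed.
So MibD is not produced.
Palatinose is present, so OxaY is inactive.
Required activator OxaY is absent, so *jovZ* is not transcribed.
So JovZ is not produced.
With no repressor bound, *gorG* is transcribed.
So GorG is produced and active.
Norleucine is present, so MibQ is active.
With repressor MibQ bound, *rudW* is not transcribed.
So RudW is not produced.
With no repressor bound, *fenP* is transcribed.
So FenP is produced and active.
With repressor FenP bound, *sibE* is not transcribed.
So SibE is not produced.
Required activator MorA is absent, so *fubW* is not transcribed.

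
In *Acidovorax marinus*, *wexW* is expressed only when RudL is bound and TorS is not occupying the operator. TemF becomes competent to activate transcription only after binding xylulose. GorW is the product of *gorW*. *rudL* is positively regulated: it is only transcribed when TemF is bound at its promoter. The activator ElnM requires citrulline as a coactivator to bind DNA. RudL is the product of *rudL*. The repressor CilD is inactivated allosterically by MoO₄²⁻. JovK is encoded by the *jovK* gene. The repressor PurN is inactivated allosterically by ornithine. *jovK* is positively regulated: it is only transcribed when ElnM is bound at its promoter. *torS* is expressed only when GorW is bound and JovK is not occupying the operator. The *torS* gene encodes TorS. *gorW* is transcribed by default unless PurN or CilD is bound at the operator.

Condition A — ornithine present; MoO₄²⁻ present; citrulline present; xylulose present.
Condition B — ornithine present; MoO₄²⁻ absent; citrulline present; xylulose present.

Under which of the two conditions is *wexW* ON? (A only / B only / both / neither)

both

Condition A:
Ornithine is present, so PurN is inactive.
MoO₄²⁻ is present, so CilD is inactive.
With no repressor bound, *gorW* is transcribed.
So GorW is produced and active.
Citrulline is present, so ElnM is active.
No repressor is bound and ElnM is active, so *jovK* is transcribed.
So JovK is produced and active.
With repressor JovK bound, *torS* is not transcribed.
So TorS is not produced.
Xylulose is present, so TemF is active.
No repressor is bound and TemF is active, so *rudL* is transcribed.
So RudL is produced and active.
No repressor is bound and RudL is active, so *wexW* is transcribed.
→ *wexW* is ON in A.
Condition B:
Ornithine is present, so PurN is inactive.
MoO₄²⁻ is absent, so CilD is active.
With repressor CilD bound, *gorW* is not transcribed.
So GorW is not produced.
Citrulline is present, so ElnM is active.
No repressor is bound and ElnM is active, so *jovK* is transcribed.
So JovK is produced and active.
With repressor JovK bound, *torS* is not transcribed.
So TorS is not produced.
Xylulose is present, so TemF is active.
No repressor is bound and TemF is active, so *rudL* is transcribed.
So RudL is produced and active.
No repressor is bound and RudL is active, so *wexW* is transcribed.
→ *wexW* is ON in B.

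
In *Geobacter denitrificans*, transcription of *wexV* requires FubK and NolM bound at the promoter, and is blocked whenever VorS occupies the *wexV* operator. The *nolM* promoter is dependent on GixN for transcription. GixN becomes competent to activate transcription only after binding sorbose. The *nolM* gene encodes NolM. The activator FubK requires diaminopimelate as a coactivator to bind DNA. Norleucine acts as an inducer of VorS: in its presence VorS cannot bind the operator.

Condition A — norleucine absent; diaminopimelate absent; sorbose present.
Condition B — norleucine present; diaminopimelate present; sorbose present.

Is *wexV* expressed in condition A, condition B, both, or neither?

Condition A:
Norleucine is absent, so VorS is active.
Diaminopimelate is absent, so FubK is inactive.
Sorbose is present, so GixN is active.
No repressor is bound and GixN is active, so *nolM* is transcribed.
So NolM is produced and active.
With repressor VorS bound, *wexV* is not transcribed.
→ *wexV* is OFF in A.
Condition B:
Norleucine is present, so VorS is inactive.
Diaminopimelate is present, so FubK is active.
Sorbose is present, so GixN is active.
No repressor is bound and GixN is active, so *nolM* is transcribed.
So NolM is produced and active.
No repressor is bound and FubK and NolM are active, so *wexV* is transcribed.
→ *wexV* is ON in B.

B only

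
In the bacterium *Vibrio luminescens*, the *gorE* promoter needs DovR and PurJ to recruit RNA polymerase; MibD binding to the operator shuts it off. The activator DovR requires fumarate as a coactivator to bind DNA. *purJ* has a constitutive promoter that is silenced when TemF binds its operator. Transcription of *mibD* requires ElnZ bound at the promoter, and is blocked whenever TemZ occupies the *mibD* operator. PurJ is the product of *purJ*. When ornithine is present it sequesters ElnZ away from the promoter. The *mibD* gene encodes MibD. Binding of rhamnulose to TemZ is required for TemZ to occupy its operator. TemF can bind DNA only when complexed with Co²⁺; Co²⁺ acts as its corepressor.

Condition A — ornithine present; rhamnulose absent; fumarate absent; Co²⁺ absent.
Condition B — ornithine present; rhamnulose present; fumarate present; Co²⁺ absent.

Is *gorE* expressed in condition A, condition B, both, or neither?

Condition A:
Ornithine is present, so ElnZ is inactive.
Rhamnulose is absent, so TemZ is inactive.
Required activator ElnZ is absent, so *mibD* is not transcribed.
So MibD is not produced.
Fumarate is absent, so DovR is inactive.
Co²⁺ is absent, so TemF is inactive.
With no repressor bound, *purJ* is transcribed.
So PurJ is produced and active.
Required activator DovR is absent, so *gorE* is not transcribed.
→ *gorE* is OFF in A.
Condition B:
Ornithine is present, so ElnZ is inactive.
Rhamnulose is present, so TemZ is active.
With repressor TemZ bound, *mibD* is not transcribed.
So MibD is not produced.
Fumarate is present, so DovR is active.
Co²⁺ is absent, so TemF is inactive.
With no repressor bound, *purJ* is transcribed.
So PurJ is produced and active.
No repressor is bound and DovR and PurJ are active, so *gorE* is transcribed.
→ *gorE* is ON in B.

B only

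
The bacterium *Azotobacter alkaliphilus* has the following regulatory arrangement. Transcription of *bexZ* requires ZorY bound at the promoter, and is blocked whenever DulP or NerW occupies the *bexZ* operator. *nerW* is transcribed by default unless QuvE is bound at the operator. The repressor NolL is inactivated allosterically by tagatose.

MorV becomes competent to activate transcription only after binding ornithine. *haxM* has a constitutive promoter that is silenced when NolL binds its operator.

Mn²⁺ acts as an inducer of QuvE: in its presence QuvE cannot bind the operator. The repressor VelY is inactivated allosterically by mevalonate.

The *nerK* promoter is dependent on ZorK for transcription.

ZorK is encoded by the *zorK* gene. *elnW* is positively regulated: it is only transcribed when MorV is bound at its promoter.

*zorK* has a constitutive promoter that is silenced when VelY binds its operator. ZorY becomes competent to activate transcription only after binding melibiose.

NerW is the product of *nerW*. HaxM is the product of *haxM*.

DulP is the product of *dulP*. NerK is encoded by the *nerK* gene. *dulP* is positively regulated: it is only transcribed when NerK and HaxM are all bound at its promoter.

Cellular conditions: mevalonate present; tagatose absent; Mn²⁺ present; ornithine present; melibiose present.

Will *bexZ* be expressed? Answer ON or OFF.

OFF

Melibiose is present, so ZorY is active.
Mevalonate is present, so VelY is inactive.
With no repressor bound, *zorK* is transcribed.
So ZorK is produced and active.
No repressor is bound and ZorK is active, so *nerK* is transcribed.
So NerK is produced and active.
Tagatose is absent, so NolL is active.
With repressor NolL bound, *haxM* is not transcribed.
So HaxM is not produced.
Required activator HaxM is absent, so *dulP* is not transcribed.
So DulP is not produced.
Mn²⁺ is present, so QuvE is inactive.
With no repressor bound, *nerW* is transcribed.
So NerW is produced and active.
With repressor NerW bound, *bexZ* is not transcribed.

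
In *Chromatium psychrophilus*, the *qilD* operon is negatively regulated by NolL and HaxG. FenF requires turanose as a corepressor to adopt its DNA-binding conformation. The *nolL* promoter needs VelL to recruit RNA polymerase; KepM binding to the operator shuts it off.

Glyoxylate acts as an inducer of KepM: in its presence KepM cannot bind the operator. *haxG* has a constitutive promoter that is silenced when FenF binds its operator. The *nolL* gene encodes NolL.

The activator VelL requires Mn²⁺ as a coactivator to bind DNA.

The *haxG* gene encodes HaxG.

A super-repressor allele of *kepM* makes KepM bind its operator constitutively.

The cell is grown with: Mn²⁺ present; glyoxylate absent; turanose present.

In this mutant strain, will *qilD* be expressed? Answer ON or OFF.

KepM is constitutively active in this strain.
Mn²⁺ is present, so VelL is active.
With repressor KepM bound, *nolL* is not transcribed.
So NolL is not produced.
Turanose is present, so FenF is active.
With repressor FenF bound, *haxG* is not transcribed.
So HaxG is not produced.
With no repressor bound, *qilD* is transcribed.

ON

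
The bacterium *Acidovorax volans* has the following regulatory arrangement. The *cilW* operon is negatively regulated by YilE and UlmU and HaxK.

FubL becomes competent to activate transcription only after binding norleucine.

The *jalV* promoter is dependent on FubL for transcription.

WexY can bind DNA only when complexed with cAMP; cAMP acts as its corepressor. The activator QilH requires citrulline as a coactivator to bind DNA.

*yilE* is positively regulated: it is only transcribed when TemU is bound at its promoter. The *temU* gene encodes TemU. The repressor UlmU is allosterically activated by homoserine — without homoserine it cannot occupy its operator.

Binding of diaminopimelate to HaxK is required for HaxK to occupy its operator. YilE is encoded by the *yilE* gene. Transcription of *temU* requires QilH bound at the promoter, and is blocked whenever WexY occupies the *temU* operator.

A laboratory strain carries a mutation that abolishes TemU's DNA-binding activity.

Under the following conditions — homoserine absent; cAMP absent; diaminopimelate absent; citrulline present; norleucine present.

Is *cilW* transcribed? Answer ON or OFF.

TemU is non-functional in this strain, so it has no effect.
Required activator TemU is absent, so *yilE* is not transcribed.
So YilE is not produced.
Homoserine is absent, so UlmU is inactive.
Diaminopimelate is absent, so HaxK is inactive.
With no repressor bound, *cilW* is transcribed.

ON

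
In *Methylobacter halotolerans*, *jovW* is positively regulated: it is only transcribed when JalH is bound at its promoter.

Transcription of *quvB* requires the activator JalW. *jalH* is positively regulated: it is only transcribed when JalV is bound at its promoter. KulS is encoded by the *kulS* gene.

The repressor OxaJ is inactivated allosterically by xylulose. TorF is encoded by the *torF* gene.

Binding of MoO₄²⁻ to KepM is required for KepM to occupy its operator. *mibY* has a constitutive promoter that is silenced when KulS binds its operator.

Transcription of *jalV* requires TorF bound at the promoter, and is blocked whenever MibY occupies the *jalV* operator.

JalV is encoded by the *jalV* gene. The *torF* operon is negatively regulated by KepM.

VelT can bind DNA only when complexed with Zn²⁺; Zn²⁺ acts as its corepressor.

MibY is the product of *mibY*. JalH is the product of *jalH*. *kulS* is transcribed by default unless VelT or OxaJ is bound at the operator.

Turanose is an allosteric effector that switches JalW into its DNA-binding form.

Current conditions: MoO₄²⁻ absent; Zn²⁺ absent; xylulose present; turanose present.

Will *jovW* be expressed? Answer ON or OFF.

ON

Zn²⁺ is absent, so VelT is inactive.
Xylulose is present, so OxaJ is inactive.
With no repressor bound, *kulS* is transcribed.
So KulS is produced and active.
With repressor KulS bound, *mibY* is not transcribed.
So MibY is not produced.
MoO₄²⁻ is absent, so KepM is inactive.
With no repressor bound, *torF* is transcribed.
So TorF is produced and active.
No repressor is bound and TorF is active, so *jalV* is transcribed.
So JalV is produced and active.
No repressor is bound and JalV is active, so *jalH* is transcribed.
So JalH is produced and active.
No repressor is bound and JalH is active, so *jovW* is transcribed.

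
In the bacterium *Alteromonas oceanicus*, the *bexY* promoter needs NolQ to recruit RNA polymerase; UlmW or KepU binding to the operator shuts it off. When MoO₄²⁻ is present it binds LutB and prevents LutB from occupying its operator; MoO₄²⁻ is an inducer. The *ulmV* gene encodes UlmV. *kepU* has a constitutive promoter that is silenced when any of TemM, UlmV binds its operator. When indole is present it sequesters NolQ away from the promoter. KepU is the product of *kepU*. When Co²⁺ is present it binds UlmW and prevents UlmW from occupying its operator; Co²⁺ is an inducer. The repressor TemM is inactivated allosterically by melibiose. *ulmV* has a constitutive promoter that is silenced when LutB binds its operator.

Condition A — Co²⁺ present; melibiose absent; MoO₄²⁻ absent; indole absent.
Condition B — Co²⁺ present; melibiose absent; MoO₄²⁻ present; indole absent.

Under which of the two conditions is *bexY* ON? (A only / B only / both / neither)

both

Condition A:
Co²⁺ is present, so UlmW is inactive.
Melibiose is absent, so TemM is active.
MoO₄²⁻ is absent, so LutB is active.
With repressor LutB bound, *ulmV* is not transcribed.
So UlmV is not produced.
With repressor TemM bound, *kepU* is not transcribed.
So KepU is not produced.
Indole is absent, so NolQ is active.
No repressor is bound and NolQ is active, so *bexY* is transcribed.
→ *bexY* is ON in A.
Condition B:
Co²⁺ is present, so UlmW is inactive.
Melibiose is absent, so TemM is active.
MoO₄²⁻ is present, so LutB is inactive.
With no repressor bound, *ulmV* is transcribed.
So UlmV is produced and active.
With repressor TemM bound, *kepU* is not transcribed.
So KepU is not produced.
Indole is absent, so NolQ is active.
No repressor is bound and NolQ is active, so *bexY* is transcribed.
→ *bexY* is ON in B.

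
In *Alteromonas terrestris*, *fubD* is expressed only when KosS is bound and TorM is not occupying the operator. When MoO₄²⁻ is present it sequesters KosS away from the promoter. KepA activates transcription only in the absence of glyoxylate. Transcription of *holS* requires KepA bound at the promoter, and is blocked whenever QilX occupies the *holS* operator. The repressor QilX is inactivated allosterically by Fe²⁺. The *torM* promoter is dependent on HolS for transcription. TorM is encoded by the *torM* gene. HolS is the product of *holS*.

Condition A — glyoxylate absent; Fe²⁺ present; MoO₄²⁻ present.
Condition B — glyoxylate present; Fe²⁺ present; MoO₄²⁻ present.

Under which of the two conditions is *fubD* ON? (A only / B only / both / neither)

Condition A:
Glyoxylate is absent, so KepA is active.
Fe²⁺ is present, so QilX is inactive.
No repressor is bound and KepA is active, so *holS* is transcribed.
So HolS is produced and active.
No repressor is bound and HolS is active, so *torM* is transcribed.
So TorM is produced and active.
MoO₄²⁻ is present, so KosS is inactive.
With repressor TorM bound, *fubD* is not transcribed.
→ *fubD* is OFF in A.
Condition B:
Glyoxylate is present, so KepA is inactive.
Fe²⁺ is present, so QilX is inactive.
Required activator KepA is absent, so *holS* is not transcribed.
So HolS is not produced.
Required activator HolS is absent, so *torM* is not transcribed.
So TorM is not produced.
MoO₄²⁻ is present, so KosS is inactive.
Required activator KosS is absent, so *fubD* is not transcribed.
→ *fubD* is OFF in B.

neither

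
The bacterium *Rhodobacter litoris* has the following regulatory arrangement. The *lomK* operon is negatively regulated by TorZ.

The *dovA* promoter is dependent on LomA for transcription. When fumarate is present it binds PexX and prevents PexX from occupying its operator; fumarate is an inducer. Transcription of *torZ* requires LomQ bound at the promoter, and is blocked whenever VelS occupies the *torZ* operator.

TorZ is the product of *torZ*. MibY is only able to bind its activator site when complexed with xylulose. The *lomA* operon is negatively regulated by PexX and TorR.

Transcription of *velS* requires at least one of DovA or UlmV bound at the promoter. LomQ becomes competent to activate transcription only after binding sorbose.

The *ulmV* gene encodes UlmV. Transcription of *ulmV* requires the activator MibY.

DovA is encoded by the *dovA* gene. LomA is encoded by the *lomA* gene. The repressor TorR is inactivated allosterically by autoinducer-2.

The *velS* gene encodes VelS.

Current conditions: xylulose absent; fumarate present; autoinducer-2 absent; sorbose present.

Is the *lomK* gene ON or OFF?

Fumarate is present, so PexX is inactive.
Autoinducer-2 is absent, so TorR is active.
With repressor TorR bound, *lomA* is not transcribed.
So LomA is not produced.
Required activator LomA is absent, so *dovA* is not transcribed.
So DovA is not produced.
Xylulose is absent, so MibY is inactive.
Required activator MibY is absent, so *ulmV* is not transcribed.
So UlmV is not produced.
No activator is available at the *velS* promoter, so *velS* is not transcribed.
So VelS is not produced.
Sorbose is present, so LomQ is active.
No repressor is bound and LomQ is active, so *torZ* is transcribed.
So TorZ is produced and active.
With repressor TorZ bound, *lomK* is not transcribed.

OFF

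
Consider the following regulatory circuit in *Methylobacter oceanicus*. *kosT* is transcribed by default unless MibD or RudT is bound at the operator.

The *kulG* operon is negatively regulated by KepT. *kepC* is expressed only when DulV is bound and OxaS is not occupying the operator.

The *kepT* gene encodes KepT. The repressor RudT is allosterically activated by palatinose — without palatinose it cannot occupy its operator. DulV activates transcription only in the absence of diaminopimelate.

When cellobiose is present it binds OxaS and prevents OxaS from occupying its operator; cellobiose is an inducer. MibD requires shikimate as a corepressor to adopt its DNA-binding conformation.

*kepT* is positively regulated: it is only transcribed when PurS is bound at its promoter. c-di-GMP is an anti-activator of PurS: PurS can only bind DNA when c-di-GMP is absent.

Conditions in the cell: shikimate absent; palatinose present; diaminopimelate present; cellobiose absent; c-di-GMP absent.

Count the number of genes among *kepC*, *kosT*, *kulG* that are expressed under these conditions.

Diaminopimelate is present, so DulV is inactive.
Cellobiose is absent, so OxaS is active.
With repressor OxaS bound, *kepC* is not transcribed.
→ *kepC* is OFF.
Shikimate is absent, so MibD is inactive.
Palatinose is present, so RudT is active.
With repressor RudT bound, *kosT* is not transcribed.
→ *kosT* is OFF.
c-di-GMP is absent, so PurS is active.
No repressor is bound and PurS is active, so *kepT* is transcribed.
So KepT is produced and active.
With repressor KepT bound, *kulG* is not transcribed.
→ *kulG* is OFF.
0 of the 3 genes are transcribed.

0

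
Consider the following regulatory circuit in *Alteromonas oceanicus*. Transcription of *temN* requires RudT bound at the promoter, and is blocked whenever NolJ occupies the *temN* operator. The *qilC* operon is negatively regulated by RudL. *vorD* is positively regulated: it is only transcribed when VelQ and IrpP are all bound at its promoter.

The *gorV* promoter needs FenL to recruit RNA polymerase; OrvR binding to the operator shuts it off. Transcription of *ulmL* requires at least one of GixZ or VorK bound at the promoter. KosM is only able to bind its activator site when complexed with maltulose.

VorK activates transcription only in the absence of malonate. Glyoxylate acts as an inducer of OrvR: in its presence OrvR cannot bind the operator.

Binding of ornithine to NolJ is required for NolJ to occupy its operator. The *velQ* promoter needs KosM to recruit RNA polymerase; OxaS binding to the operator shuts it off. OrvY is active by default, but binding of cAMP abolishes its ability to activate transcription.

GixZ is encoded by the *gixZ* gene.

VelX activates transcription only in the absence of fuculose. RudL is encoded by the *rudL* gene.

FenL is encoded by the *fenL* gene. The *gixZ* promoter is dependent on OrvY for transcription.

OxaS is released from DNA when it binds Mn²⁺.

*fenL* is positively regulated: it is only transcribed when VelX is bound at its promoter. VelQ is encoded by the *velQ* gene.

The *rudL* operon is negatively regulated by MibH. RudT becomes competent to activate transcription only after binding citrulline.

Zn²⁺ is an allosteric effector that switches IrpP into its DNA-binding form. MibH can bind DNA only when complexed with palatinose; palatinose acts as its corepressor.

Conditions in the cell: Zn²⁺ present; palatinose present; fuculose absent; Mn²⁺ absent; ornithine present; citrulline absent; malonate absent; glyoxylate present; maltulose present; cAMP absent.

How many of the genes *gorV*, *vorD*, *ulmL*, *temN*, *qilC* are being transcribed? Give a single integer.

Glyoxylate is present, so OrvR is inactive.
Fuculose is absent, so VelX is active.
No repressor is bound and VelX is active, so *fenL* is transcribed.
So FenL is produced and active.
No repressor is bound and FenL is active, so *gorV* is transcribed.
→ *gorV* is ON.
Maltulose is present, so KosM is active.
Mn²⁺ is absent, so OxaS is active.
With repressor OxaS bound, *velQ* is not transcribed.
So VelQ is not produced.
Zn²⁺ is present, so IrpP is active.
Required activator VelQ is absent, so *vorD* is not transcribed.
→ *vorD* is OFF.
cAMP is absent, so OrvY is active.
No repressor is bound and OrvY is active, so *gixZ* is transcribed.
So GixZ is produced and active.
Malonate is absent, so VorK is active.
Activator GixZ is present, so *ulmL* is transcribed.
→ *ulmL* is ON.
Ornithine is present, so NolJ is active.
Citrulline is absent, so RudT is inactive.
With repressor NolJ bound, *temN* is not transcribed.
→ *temN* is OFF.
Palatinose is present, so MibH is active.
With repressor MibH bound, *rudL* is not transcribed.
So RudL is not produced.
With no repressor bound, *qilC* is transcribed.
→ *qilC* is ON.
3 of the 5 genes are transcribed.

3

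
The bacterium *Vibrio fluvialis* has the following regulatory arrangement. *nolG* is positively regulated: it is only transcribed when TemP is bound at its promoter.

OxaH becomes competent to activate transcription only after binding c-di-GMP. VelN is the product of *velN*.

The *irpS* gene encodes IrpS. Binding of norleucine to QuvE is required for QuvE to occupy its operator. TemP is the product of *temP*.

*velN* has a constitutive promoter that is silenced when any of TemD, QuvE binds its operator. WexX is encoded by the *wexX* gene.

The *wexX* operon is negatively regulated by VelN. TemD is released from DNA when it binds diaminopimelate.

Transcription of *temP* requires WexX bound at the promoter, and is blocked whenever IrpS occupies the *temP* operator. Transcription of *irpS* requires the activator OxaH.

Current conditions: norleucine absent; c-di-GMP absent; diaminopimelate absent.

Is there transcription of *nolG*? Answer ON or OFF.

ON

Diaminopimelate is absent, so TemD is active.
Norleucine is absent, so QuvE is inactive.
With repressor TemD bound, *velN* is not transcribed.
So VelN is not produced.
With no repressor bound, *wexX* is transcribed.
So WexX is produced and active.
c-di-GMP is absent, so OxaH is inactive.
Required activator OxaH is absent, so *irpS* is not transcribed.
So IrpS is not produced.
No repressor is bound and WexX is active, so *temP* is transcribed.
So TemP is produced and active.
No repressor is bound and TemP is active, so *nolG* is transcribed.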